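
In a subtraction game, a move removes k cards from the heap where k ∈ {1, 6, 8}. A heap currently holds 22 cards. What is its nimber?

1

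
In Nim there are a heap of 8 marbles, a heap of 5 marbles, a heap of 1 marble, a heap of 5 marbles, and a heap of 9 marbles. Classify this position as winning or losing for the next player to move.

Compute the nim-sum pairwise:
8 ^ 5 = 13
13 ^ 1 = 12
12 ^ 5 = 9
9 ^ 9 = 0
The nim-sum is 0, so this is a P-position: the player to move is in a losing position under optimal play.

Losing position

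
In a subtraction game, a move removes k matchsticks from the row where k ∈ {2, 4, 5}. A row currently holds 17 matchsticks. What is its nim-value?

1

Grundy values for subtraction set {2, 4, 5}:
k:     0  1  2  3  4  5  6  7  8  9 10 11 12 13 14 15 16 17
g(k):  0  0  1  1  2  2  3  0  0  1  1  2  2  3  0  0  1  1
So g(17) = 1.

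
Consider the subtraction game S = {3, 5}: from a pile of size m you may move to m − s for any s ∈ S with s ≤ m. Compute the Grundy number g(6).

2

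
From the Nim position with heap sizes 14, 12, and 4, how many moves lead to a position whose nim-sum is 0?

Bitwise XOR of the heap sizes:
  1110  (14)
  1100  (12)
  0100  (4)
  ----
  0110  (6)
The overall nim-sum is X = 6. A heap of size p has a winning move iff p XOR X < p (reduce it to p XOR X).
  14: 14 XOR 6 = 8 < 14 — winning move (to 8).
  12: 12 XOR 6 = 10 < 12 — winning move (to 10).
  4: 4 XOR 6 = 2 < 4 — winning move (to 2).
That gives 3 winning moves.

3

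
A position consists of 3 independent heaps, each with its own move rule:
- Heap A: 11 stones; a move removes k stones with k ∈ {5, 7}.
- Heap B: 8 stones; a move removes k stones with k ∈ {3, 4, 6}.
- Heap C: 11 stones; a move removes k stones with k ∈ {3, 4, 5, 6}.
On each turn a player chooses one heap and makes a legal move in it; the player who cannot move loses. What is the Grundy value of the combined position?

0

Build the Grundy sequence for heap A with g(k) = mex{g(k−s) : s ∈ {5, 7}, s ≤ k}:
k:     0  1  2  3  4  5  6  7  8  9 10 11
g(k):  0  0  0  0  0  1  1  1  1  1  2  2
So g(11) = 2.
Build the Grundy sequence for heap B with g(k) = mex{g(k−s) : s ∈ {3, 4, 6}, s ≤ k}:
g(0) = mex{} = 0
g(1) = mex{} = 0
g(2) = mex{} = 0
g(3) = mex{0} = 1
g(4) = mex{0} = 1
g(5) = mex{0} = 1
g(6) = mex{0,1} = 2
g(7) = mex{0,1} = 2
g(8) = mex{0,1} = 2
So g(8) = 2.
Grundy values for heap C (subtraction set {3, 4, 5, 6}):
k:     0  1  2  3  4  5  6  7  8  9 10 11
g(k):  0  0  0  1  1  1  2  2  2  0  0  0
So g(11) = 0.
By the Sprague-Grundy theorem, the Grundy value of a sum of independent games is the XOR of the component values.
Combined value = 2 XOR 2 XOR 0 = 0.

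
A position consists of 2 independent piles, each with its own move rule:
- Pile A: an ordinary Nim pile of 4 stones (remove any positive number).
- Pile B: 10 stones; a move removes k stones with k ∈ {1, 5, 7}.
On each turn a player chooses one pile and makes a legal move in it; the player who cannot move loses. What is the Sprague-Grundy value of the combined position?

4

Pile A is a plain Nim pile of size 4, so its Grundy value is 4.
For pile B, compute g(0), g(1), … with moves {1, 5, 7}:
g(0) = mex{} = 0
g(1) = mex{0} = 1
g(2) = mex{1} = 0
g(3) = mex{0} = 1
g(4) = mex{1} = 0
g(5) = mex{0} = 1
g(6) = mex{1} = 0
g(7) = mex{0} = 1
g(8) = mex{1} = 0
g(9) = mex{0} = 1
g(10) = mex{1} = 0
So g(10) = 0.
The value of a disjunctive sum is the nim-sum of the parts.
Combined value = 4 ⊕ 0 = 4.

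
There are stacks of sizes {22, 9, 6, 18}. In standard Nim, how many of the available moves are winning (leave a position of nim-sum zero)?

In binary:
  10110  (22)
  01001  (9)
  00110  (6)
  10010  (18)
  -----
  01011  (11)
The overall nim-sum is X = 11. A stack of size p has a winning move iff p XOR X < p (reduce it to p XOR X).
  22: 22 XOR 11 = 29 ≥ 22 — no move.
  9: 9 XOR 11 = 2 < 9 — winning move (to 2).
  6: 6 XOR 11 = 13 ≥ 6 — no move.
  18: 18 XOR 11 = 25 ≥ 18 — no move.
That gives 1 winning move.

1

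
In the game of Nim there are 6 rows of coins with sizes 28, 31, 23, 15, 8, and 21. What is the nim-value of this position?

6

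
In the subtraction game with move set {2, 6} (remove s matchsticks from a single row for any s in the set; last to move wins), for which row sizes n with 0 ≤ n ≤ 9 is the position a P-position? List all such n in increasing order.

0, 1, 4, 5, 8, 9

Grundy values for subtraction set {2, 6}:
g(0) = mex{} = 0
g(1) = mex{} = 0
g(2) = mex{0} = 1
g(3) = mex{0} = 1
g(4) = mex{1} = 0
g(5) = mex{1} = 0
g(6) = mex{0} = 1
g(7) = mex{0} = 1
g(8) = mex{1} = 0
g(9) = mex{1} = 0
The P-positions (g = 0) in 0..9 are 0, 1, 4, 5, 8, 9.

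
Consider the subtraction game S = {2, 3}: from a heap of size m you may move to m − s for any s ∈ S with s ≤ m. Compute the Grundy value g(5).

Grundy values for subtraction set {2, 3}:
k:     0  1  2  3  4  5
g(k):  0  0  1  1  2  0
So g(5) = 0.

0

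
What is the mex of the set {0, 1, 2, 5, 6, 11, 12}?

3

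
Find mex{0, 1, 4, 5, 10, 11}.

2

The values 0, 1 are all present; 2 is the first non-negative integer missing from the set.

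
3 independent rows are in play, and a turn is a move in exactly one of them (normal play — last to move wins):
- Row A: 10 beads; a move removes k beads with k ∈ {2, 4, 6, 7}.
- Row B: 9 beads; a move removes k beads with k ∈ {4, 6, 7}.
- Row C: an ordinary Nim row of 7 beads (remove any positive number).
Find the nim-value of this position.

Build the Grundy sequence for row A with g(k) = mex{g(k−s) : s ∈ {2, 4, 6, 7}, s ≤ k}:
k:     0  1  2  3  4  5  6  7  8  9 10
g(k):  0  0  1  1  2  2  3  3  4  0  0
So g(10) = 0.
Grundy values for row B (subtraction set {4, 6, 7}):
g(0) = mex{} = 0
g(1) = mex{} = 0
g(2) = mex{} = 0
g(3) = mex{} = 0
g(4) = mex{0} = 1
g(5) = mex{0} = 1
g(6) = mex{0} = 1
g(7) = mex{0} = 1
g(8) = mex{0,1} = 2
g(9) = mex{0,1} = 2
So g(9) = 2.
Row C is a plain Nim row of size 7, so its Grundy value is 7.
The value of a disjunctive sum is the nim-sum of the parts.
Combined value = 0 ⊕ 2 ⊕ 7 = 5.

5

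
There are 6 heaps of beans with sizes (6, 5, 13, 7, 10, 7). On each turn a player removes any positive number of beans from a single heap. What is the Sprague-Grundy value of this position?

4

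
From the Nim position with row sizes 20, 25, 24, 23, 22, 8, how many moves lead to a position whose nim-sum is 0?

5

Compute the nim-sum pairwise:
20 ⊕ 25 = 13
13 ⊕ 24 = 21
21 ⊕ 23 = 2
2 ⊕ 22 = 20
20 ⊕ 8 = 28
The overall nim-sum is X = 28. A row of size p has a winning move iff p XOR X < p (reduce it to p XOR X).
  20: 20 XOR 28 = 8 < 20 — winning move (to 8).
  25: 25 XOR 28 = 5 < 25 — winning move (to 5).
  24: 24 XOR 28 = 4 < 24 — winning move (to 4).
  23: 23 XOR 28 = 11 < 23 — winning move (to 11).
  22: 22 XOR 28 = 10 < 22 — winning move (to 10).
  8: 8 XOR 28 = 20 ≥ 8 — no move.
That gives 5 winning moves.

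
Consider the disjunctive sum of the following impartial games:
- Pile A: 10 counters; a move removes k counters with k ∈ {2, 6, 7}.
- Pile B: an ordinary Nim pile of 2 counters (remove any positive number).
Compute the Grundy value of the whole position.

1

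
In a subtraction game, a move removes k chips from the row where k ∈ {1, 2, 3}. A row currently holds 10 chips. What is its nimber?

2

Build the Grundy sequence with g(k) = mex{g(k−s) : s ∈ {1, 2, 3}, s ≤ k}:
g(0) = mex{} = 0
g(1) = mex{0} = 1
g(2) = mex{0,1} = 2
g(3) = mex{0,1,2} = 3
g(4) = mex{1,2,3} = 0
g(5) = mex{0,2,3} = 1
g(6) = mex{0,1,3} = 2
g(7) = mex{0,1,2} = 3
g(8) = mex{1,2,3} = 0
g(9) = mex{0,2,3} = 1
g(10) = mex{0,1,3} = 2
So g(10) = 2.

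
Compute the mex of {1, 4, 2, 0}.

3

The values 0, 1, 2 are all present; 3 is the first non-negative integer missing from the set.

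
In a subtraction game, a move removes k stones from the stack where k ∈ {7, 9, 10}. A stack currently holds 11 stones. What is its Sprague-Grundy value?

1

Grundy values for subtraction set {7, 9, 10}:
g(0) = mex{} = 0
g(1) = mex{} = 0
g(2) = mex{} = 0
g(3) = mex{} = 0
g(4) = mex{} = 0
g(5) = mex{} = 0
g(6) = mex{} = 0
g(7) = mex{0} = 1
g(8) = mex{0} = 1
g(9) = mex{0} = 1
g(10) = mex{0} = 1
g(11) = mex{0} = 1
So g(11) = 1.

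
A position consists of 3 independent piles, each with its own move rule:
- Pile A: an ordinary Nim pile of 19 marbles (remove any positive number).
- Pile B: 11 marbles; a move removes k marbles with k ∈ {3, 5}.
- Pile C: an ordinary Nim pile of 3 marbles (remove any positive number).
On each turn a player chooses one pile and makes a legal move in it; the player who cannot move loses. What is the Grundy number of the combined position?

17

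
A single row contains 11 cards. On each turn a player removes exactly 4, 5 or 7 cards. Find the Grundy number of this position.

Build the Grundy sequence with g(k) = mex{g(k−s) : s ∈ {4, 5, 7}, s ≤ k}:
g(0) = mex{} = 0
g(1) = mex{} = 0
g(2) = mex{} = 0
g(3) = mex{} = 0
g(4) = mex{0} = 1
g(5) = mex{0} = 1
g(6) = mex{0} = 1
g(7) = mex{0} = 1
g(8) = mex{0,1} = 2
g(9) = mex{0,1} = 2
g(10) = mex{0,1} = 2
g(11) = mex{1} = 0
So g(11) = 0.

0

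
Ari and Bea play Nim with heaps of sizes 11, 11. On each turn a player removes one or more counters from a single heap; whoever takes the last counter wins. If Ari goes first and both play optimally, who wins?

Nim-sum: 11 ⊕ 11 = 0.
The nim-sum is 0, so this is a P-position: the player to move is in a losing position under optimal play; Ari is about to move from it and so loses — Bea wins.

Bea wins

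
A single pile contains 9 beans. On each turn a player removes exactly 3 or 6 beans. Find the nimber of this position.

Build the Grundy sequence with g(k) = mex{g(k−s) : s ∈ {3, 6}, s ≤ k}:
k:     0  1  2  3  4  5  6  7  8  9
g(k):  0  0  0  1  1  1  2  2  2  0
So g(9) = 0.

0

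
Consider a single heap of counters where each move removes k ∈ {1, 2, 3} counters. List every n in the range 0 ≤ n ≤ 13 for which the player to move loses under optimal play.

Grundy values for subtraction set {1, 2, 3}:
k:     0  1  2  3  4  5  6  7  8  9 10 11 12 13
g(k):  0  1  2  3  0  1  2  3  0  1  2  3  0  1
The P-positions (g = 0) in 0..13 are 0, 4, 8, 12.

0, 4, 8, 12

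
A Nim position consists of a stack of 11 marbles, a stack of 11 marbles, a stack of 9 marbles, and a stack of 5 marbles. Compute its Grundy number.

Nim-sum: 11 ⊕ 11 ⊕ 9 ⊕ 5 = 12.

12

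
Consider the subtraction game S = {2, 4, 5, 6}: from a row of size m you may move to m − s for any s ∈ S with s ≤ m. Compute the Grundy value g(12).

Compute g(0), g(1), … for moves {2, 4, 5, 6}:
k:     0  1  2  3  4  5  6  7  8  9 10 11 12
g(k):  0  0  1  1  2  2  3  3  0  0  1  1  2
So g(12) = 2.

2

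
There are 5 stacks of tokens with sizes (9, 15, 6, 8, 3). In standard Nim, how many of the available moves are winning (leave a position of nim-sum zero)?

3

In binary:
  1001  (9)
  1111  (15)
  0110  (6)
  1000  (8)
  0011  (3)
  ----
  1011  (11)
The overall nim-sum is X = 11. A stack of size p has a winning move iff p XOR X < p (reduce it to p XOR X).
  9: 9 XOR 11 = 2 < 9 — winning move (to 2).
  15: 15 XOR 11 = 4 < 15 — winning move (to 4).
  6: 6 XOR 11 = 13 ≥ 6 — no move.
  8: 8 XOR 11 = 3 < 8 — winning move (to 3).
  3: 3 XOR 11 = 8 ≥ 3 — no move.
That gives 3 winning moves.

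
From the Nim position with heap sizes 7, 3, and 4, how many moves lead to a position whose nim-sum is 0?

0

Write each in binary and XOR column by column:
  111  (7)
  011  (3)
  100  (4)
  ---
  000  (0)
The nim-sum is already 0, so every move leaves a nonzero nim-sum — there are no winning moves.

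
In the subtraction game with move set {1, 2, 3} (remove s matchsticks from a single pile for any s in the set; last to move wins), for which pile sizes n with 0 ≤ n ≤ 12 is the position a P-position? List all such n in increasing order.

0, 4, 8, 12

Compute g(0), g(1), … for moves {1, 2, 3}:
k:     0  1  2  3  4  5  6  7  8  9 10 11 12
g(k):  0  1  2  3  0  1  2  3  0  1  2  3  0
The P-positions (g = 0) in 0..12 are 0, 4, 8, 12.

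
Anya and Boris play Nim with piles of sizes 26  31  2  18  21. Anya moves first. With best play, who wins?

Boris wins

Compute the nim-sum pairwise:
26 ⊕ 31 = 5
5 ⊕ 2 = 7
7 ⊕ 18 = 21
21 ⊕ 21 = 0
The nim-sum is 0, so this is a P-position: the player to move is in a losing position under optimal play; Anya is about to move from it and so loses — Boris wins.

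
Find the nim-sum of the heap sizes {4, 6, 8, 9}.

Compute the nim-sum pairwise:
4 ^ 6 = 2
2 ^ 8 = 10
10 ^ 9 = 3

3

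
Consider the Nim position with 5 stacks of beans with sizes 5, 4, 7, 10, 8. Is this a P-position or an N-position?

Nim-sum: 5 ⊕ 4 ⊕ 7 ⊕ 10 ⊕ 8 = 4.
The nim-sum is 4 ≠ 0, so this is an N-position: the player to move can win.

N-position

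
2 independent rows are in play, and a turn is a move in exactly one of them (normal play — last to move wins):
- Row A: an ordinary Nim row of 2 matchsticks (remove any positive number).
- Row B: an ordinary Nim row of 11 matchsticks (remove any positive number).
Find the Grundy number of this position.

Row A is a plain Nim row of size 2, so its Grundy value is 2.
Row B is a plain Nim row of size 11, so its Grundy value is 11.
The value of a disjunctive sum is the nim-sum of the parts.
Combined value = 2 XOR 11 = 9.

9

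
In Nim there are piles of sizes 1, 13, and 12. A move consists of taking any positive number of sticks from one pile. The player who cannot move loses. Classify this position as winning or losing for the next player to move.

Losing position

Nim-sum: 1 ⊕ 13 ⊕ 12 = 0.
The nim-sum is 0, so this is a P-position: the player to move is in a losing position under optimal play.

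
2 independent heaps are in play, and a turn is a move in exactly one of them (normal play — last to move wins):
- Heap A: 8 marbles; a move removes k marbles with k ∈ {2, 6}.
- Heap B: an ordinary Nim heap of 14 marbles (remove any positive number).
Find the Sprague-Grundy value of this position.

Grundy values for heap A (subtraction set {2, 6}):
g(0) = mex{} = 0
g(1) = mex{} = 0
g(2) = mex{0} = 1
g(3) = mex{0} = 1
g(4) = mex{1} = 0
g(5) = mex{1} = 0
g(6) = mex{0} = 1
g(7) = mex{0} = 1
g(8) = mex{1} = 0
So g(8) = 0.
Heap B is a plain Nim heap of size 14, so its Grundy value is 14.
By the Sprague-Grundy theorem, the Grundy value of a sum of independent games is the XOR of the component values.
Combined value = 0 ⊕ 14 = 14.

14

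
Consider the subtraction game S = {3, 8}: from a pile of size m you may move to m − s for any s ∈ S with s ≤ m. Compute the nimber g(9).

Compute g(0), g(1), … for moves {3, 8}:
k:     0  1  2  3  4  5  6  7  8  9
g(k):  0  0  0  1  1  1  0  0  2  1
So g(9) = 1.

1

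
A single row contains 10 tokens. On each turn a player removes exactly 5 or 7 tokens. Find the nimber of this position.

2

Compute g(0), g(1), … for moves {5, 7}:
k:     0  1  2  3  4  5  6  7  8  9 10
g(k):  0  0  0  0  0  1  1  1  1  1  2
So g(10) = 2.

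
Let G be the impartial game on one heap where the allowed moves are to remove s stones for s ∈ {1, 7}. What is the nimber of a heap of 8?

Compute g(0), g(1), … for moves {1, 7}:
k:     0  1  2  3  4  5  6  7  8
g(k):  0  1  0  1  0  1  0  1  0
So g(8) = 0.

0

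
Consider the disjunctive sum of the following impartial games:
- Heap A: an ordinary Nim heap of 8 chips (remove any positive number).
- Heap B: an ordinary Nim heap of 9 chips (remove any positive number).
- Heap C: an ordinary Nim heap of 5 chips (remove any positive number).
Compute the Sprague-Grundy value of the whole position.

4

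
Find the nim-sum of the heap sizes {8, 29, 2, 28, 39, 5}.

In binary:
  001000  (8)
  011101  (29)
  000010  (2)
  011100  (28)
  100111  (39)
  000101  (5)
  ------
  101001  (41)

41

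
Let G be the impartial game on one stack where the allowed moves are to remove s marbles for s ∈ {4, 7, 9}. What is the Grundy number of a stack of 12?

3

Compute g(0), g(1), … for moves {4, 7, 9}:
g(0) = mex{} = 0
g(1) = mex{} = 0
g(2) = mex{} = 0
g(3) = mex{} = 0
g(4) = mex{0} = 1
g(5) = mex{0} = 1
g(6) = mex{0} = 1
g(7) = mex{0} = 1
g(8) = mex{0,1} = 2
g(9) = mex{0,1} = 2
g(10) = mex{0,1} = 2
g(11) = mex{0,1} = 2
g(12) = mex{0,1,2} = 3
So g(12) = 3.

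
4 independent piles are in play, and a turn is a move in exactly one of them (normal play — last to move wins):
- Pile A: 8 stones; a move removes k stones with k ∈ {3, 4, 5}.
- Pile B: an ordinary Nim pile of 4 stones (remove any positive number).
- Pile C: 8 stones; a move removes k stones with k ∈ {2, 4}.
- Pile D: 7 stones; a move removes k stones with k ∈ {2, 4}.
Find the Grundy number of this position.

Build the Grundy sequence for pile A with g(k) = mex{g(k−s) : s ∈ {3, 4, 5}, s ≤ k}:
g(0) = mex{} = 0
g(1) = mex{} = 0
g(2) = mex{} = 0
g(3) = mex{0} = 1
g(4) = mex{0} = 1
g(5) = mex{0} = 1
g(6) = mex{0,1} = 2
g(7) = mex{0,1} = 2
g(8) = mex{1} = 0
So g(8) = 0.
Pile B is a plain Nim pile of size 4, so its Grundy value is 4.
For pile C, compute g(0), g(1), … with moves {2, 4}:
g(0) = mex{} = 0
g(1) = mex{} = 0
g(2) = mex{0} = 1
g(3) = mex{0} = 1
g(4) = mex{0,1} = 2
g(5) = mex{0,1} = 2
g(6) = mex{1,2} = 0
g(7) = mex{1,2} = 0
g(8) = mex{0,2} = 1
So g(8) = 1.
Grundy values for pile D (subtraction set {2, 4}):
k:     0  1  2  3  4  5  6  7
g(k):  0  0  1  1  2  2  0  0
So g(7) = 0.
The value of a disjunctive sum is the nim-sum of the parts.
Combined value = 0 XOR 4 XOR 1 XOR 0 = 5.

5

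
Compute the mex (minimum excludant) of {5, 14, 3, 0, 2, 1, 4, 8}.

The values 0, 1, 2, 3, 4, 5 are all present; 6 is the first non-negative integer missing from the set.

6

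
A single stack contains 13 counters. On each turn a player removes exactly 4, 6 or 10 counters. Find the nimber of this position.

3

Build the Grundy sequence with g(k) = mex{g(k−s) : s ∈ {4, 6, 10}, s ≤ k}:
k:     0  1  2  3  4  5  6  7  8  9 10 11 12 13
g(k):  0  0  0  0  1  1  1  1  2  2  2  2  3  3
So g(13) = 3.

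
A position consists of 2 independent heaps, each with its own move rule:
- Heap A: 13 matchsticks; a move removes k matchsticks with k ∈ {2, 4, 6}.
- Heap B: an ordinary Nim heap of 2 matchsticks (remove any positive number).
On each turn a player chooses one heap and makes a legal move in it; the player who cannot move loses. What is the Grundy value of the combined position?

For heap A, compute g(0), g(1), … with moves {2, 4, 6}:
g(0) = mex{} = 0
g(1) = mex{} = 0
g(2) = mex{0} = 1
g(3) = mex{0} = 1
g(4) = mex{0,1} = 2
g(5) = mex{0,1} = 2
g(6) = mex{0,1,2} = 3
g(7) = mex{0,1,2} = 3
g(8) = mex{1,2,3} = 0
g(9) = mex{1,2,3} = 0
g(10) = mex{0,2,3} = 1
g(11) = mex{0,2,3} = 1
g(12) = mex{0,1,3} = 2
g(13) = mex{0,1,3} = 2
So g(13) = 2.
Heap B is a plain Nim heap of size 2, so its Grundy value is 2.
By the Sprague-Grundy theorem, the Grundy value of a sum of independent games is the XOR of the component values.
Combined value = 2 ⊕ 2 = 0.

0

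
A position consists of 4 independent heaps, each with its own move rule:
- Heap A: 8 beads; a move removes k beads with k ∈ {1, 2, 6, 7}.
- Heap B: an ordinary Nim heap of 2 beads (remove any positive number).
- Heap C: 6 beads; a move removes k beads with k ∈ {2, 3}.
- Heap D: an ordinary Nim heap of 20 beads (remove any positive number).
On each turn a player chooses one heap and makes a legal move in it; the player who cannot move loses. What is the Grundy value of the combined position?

Build the Grundy sequence for heap A with g(k) = mex{g(k−s) : s ∈ {1, 2, 6, 7}, s ≤ k}:
g(0) = mex{} = 0
g(1) = mex{0} = 1
g(2) = mex{0,1} = 2
g(3) = mex{1,2} = 0
g(4) = mex{0,2} = 1
g(5) = mex{0,1} = 2
g(6) = mex{0,1,2} = 3
g(7) = mex{0,1,2,3} = 4
g(8) = mex{1,2,3,4} = 0
So g(8) = 0.
Heap B is a plain Nim heap of size 2, so its Grundy value is 2.
Grundy values for heap C (subtraction set {2, 3}):
k:     0  1  2  3  4  5  6
g(k):  0  0  1  1  2  0  0
So g(6) = 0.
Heap D is a plain Nim heap of size 20, so its Grundy value is 20.
The value of a disjunctive sum is the nim-sum of the parts.
Combined value = 0 ⊕ 2 ⊕ 0 ⊕ 20 = 22.

22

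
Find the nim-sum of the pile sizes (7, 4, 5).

6

In binary:
  111  (7)
  100  (4)
  101  (5)
  ---
  110  (6)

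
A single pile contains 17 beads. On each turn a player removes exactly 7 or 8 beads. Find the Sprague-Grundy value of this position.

Build the Grundy sequence with g(k) = mex{g(k−s) : s ∈ {7, 8}, s ≤ k}:
k:     0  1  2  3  4  5  6  7  8  9 10 11 12 13 14 15 16 17
g(k):  0  0  0  0  0  0  0  1  1  1  1  1  1  1  2  0  0  0
So g(17) = 0.

0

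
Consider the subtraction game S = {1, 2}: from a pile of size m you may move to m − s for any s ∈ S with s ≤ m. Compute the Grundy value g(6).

0

Grundy values for subtraction set {1, 2}:
k:     0  1  2  3  4  5  6
g(k):  0  1  2  0  1  2  0
So g(6) = 0.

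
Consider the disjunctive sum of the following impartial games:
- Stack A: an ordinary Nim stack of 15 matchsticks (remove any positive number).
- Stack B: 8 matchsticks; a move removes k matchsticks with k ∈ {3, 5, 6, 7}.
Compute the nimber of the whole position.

13

Stack A is a plain Nim stack of size 15, so its Grundy value is 15.
Build the Grundy sequence for stack B with g(k) = mex{g(k−s) : s ∈ {3, 5, 6, 7}, s ≤ k}:
k:     0  1  2  3  4  5  6  7  8
g(k):  0  0  0  1  1  1  2  2  2
So g(8) = 2.
By the Sprague-Grundy theorem, the Grundy value of a sum of independent games is the XOR of the component values.
Combined value = 15 ⊕ 2 = 13.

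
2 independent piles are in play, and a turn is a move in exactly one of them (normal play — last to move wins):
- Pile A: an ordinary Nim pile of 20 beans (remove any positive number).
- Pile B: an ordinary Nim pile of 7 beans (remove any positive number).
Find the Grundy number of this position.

Pile A is a plain Nim pile of size 20, so its Grundy value is 20.
Pile B is a plain Nim pile of size 7, so its Grundy value is 7.
By the Sprague-Grundy theorem, the Grundy value of a sum of independent games is the XOR of the component values.
Combined value = 20 XOR 7 = 19.

19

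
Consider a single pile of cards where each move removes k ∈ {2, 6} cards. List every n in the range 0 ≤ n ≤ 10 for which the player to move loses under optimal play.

0, 1, 4, 5, 8, 9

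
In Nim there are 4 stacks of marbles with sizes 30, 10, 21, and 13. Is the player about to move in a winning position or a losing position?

Winning position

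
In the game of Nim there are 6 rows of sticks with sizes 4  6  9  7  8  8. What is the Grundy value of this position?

12

Nim-sum: 4 ^ 6 ^ 9 ^ 7 ^ 8 ^ 8 = 12.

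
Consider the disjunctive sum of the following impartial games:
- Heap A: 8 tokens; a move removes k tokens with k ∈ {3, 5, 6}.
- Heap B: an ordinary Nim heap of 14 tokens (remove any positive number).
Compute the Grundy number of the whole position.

Grundy values for heap A (subtraction set {3, 5, 6}):
g(0) = mex{} = 0
g(1) = mex{} = 0
g(2) = mex{} = 0
g(3) = mex{0} = 1
g(4) = mex{0} = 1
g(5) = mex{0} = 1
g(6) = mex{0,1} = 2
g(7) = mex{0,1} = 2
g(8) = mex{0,1} = 2
So g(8) = 2.
Heap B is a plain Nim heap of size 14, so its Grundy value is 14.
By the Sprague-Grundy theorem, the Grundy value of a sum of independent games is the XOR of the component values.
Combined value = 2 ⊕ 14 = 12.

12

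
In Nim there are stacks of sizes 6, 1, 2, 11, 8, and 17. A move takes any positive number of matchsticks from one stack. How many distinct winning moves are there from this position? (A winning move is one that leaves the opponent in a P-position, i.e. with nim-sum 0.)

Compute the nim-sum pairwise:
6 ^ 1 = 7
7 ^ 2 = 5
5 ^ 11 = 14
14 ^ 8 = 6
6 ^ 17 = 23
The overall nim-sum is X = 23. A stack of size p has a winning move iff p XOR X < p (reduce it to p XOR X).
  6: 6 XOR 23 = 17 ≥ 6 — no move.
  1: 1 XOR 23 = 22 ≥ 1 — no move.
  2: 2 XOR 23 = 21 ≥ 2 — no move.
  11: 11 XOR 23 = 28 ≥ 11 — no move.
  8: 8 XOR 23 = 31 ≥ 8 — no move.
  17: 17 XOR 23 = 6 < 17 — winning move (to 6).
That gives 1 winning move.

1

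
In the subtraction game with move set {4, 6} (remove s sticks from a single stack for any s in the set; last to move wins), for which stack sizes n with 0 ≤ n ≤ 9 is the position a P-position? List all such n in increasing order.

0, 1, 2, 3

Build the Grundy sequence with g(k) = mex{g(k−s) : s ∈ {4, 6}, s ≤ k}:
k:     0  1  2  3  4  5  6  7  8  9
g(k):  0  0  0  0  1  1  1  1  2  2
The P-positions (g = 0) in 0..9 are 0, 1, 2, 3.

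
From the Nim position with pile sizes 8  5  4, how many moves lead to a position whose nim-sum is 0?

1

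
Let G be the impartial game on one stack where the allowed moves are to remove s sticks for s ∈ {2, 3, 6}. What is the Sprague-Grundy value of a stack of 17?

Grundy values for subtraction set {2, 3, 6}:
k:     0  1  2  3  4  5  6  7  8  9 10 11 12 13 14 15 16 17
g(k):  0  0  1  1  2  0  3  1  2  0  0  1  1  2  0  3  1  2
So g(17) = 2.

2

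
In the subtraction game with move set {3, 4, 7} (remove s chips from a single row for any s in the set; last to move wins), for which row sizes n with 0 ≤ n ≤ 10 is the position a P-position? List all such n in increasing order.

0, 1, 2, 10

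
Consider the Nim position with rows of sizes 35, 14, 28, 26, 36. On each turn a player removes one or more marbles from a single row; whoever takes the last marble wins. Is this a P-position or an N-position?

Compute the nim-sum pairwise:
35 XOR 14 = 45
45 XOR 28 = 49
49 XOR 26 = 43
43 XOR 36 = 15
The nim-sum is 15 ≠ 0, so this is an N-position: the player to move can win.

N-position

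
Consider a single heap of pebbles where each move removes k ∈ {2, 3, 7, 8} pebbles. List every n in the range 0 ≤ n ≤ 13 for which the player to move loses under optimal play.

0, 1, 5, 6, 10, 11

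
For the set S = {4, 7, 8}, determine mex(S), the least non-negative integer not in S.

0 is not in the set, so the mex is 0.

0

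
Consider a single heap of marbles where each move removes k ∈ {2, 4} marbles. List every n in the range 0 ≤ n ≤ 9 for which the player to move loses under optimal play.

0, 1, 6, 7

Build the Grundy sequence with g(k) = mex{g(k−s) : s ∈ {2, 4}, s ≤ k}:
g(0) = mex{} = 0
g(1) = mex{} = 0
g(2) = mex{0} = 1
g(3) = mex{0} = 1
g(4) = mex{0,1} = 2
g(5) = mex{0,1} = 2
g(6) = mex{1,2} = 0
g(7) = mex{1,2} = 0
g(8) = mex{0,2} = 1
g(9) = mex{0,2} = 1
The P-positions (g = 0) in 0..9 are 0, 1, 6, 7.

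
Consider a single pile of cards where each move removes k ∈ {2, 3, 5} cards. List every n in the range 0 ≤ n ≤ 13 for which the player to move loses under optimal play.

0, 1, 7, 8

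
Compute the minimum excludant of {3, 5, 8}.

0

0 is not in the set, so the mex is 0.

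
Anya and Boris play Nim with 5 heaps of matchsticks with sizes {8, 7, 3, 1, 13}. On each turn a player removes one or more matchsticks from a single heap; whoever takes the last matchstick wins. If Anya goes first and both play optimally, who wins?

Boris wins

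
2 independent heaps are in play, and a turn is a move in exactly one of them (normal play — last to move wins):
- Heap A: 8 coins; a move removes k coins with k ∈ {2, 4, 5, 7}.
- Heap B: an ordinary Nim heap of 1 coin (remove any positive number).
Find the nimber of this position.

5

Build the Grundy sequence for heap A with g(k) = mex{g(k−s) : s ∈ {2, 4, 5, 7}, s ≤ k}:
g(0) = mex{} = 0
g(1) = mex{} = 0
g(2) = mex{0} = 1
g(3) = mex{0} = 1
g(4) = mex{0,1} = 2
g(5) = mex{0,1} = 2
g(6) = mex{0,1,2} = 3
g(7) = mex{0,1,2} = 3
g(8) = mex{0,1,2,3} = 4
So g(8) = 4.
Heap B is a plain Nim heap of size 1, so its Grundy value is 1.
The value of a disjunctive sum is the nim-sum of the parts.
Combined value = 4 XOR 1 = 5.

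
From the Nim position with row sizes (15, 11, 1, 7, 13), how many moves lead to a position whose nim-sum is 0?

3

Bitwise XOR of the heap sizes:
  1111  (15)
  1011  (11)
  0001  (1)
  0111  (7)
  1101  (13)
  ----
  1111  (15)
The overall nim-sum is X = 15. A row of size p has a winning move iff p XOR X < p (reduce it to p XOR X).
  15: 15 XOR 15 = 0 < 15 — winning move (to 0).
  11: 11 XOR 15 = 4 < 11 — winning move (to 4).
  1: 1 XOR 15 = 14 ≥ 1 — no move.
  7: 7 XOR 15 = 8 ≥ 7 — no move.
  13: 13 XOR 15 = 2 < 13 — winning move (to 2).
That gives 3 winning moves.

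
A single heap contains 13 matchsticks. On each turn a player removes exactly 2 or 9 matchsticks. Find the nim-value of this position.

Grundy values for subtraction set {2, 9}:
g(0) = mex{} = 0
g(1) = mex{} = 0
g(2) = mex{0} = 1
g(3) = mex{0} = 1
g(4) = mex{1} = 0
g(5) = mex{1} = 0
g(6) = mex{0} = 1
g(7) = mex{0} = 1
g(8) = mex{1} = 0
g(9) = mex{0,1} = 2
g(10) = mex{0} = 1
g(11) = mex{1,2} = 0
g(12) = mex{1} = 0
g(13) = mex{0} = 1
So g(13) = 1.

1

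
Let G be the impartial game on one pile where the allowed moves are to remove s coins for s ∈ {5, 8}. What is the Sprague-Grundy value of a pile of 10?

2

Grundy values for subtraction set {5, 8}:
k:     0  1  2  3  4  5  6  7  8  9 10
g(k):  0  0  0  0  0  1  1  1  1  1  2
So g(10) = 2.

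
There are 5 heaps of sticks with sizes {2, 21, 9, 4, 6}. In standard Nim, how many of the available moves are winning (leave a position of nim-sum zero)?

1

Write each in binary and XOR column by column:
  00010  (2)
  10101  (21)
  01001  (9)
  00100  (4)
  00110  (6)
  -----
  11100  (28)
The overall nim-sum is X = 28. A heap of size p has a winning move iff p XOR X < p (reduce it to p XOR X).
  2: 2 XOR 28 = 30 ≥ 2 — no move.
  21: 21 XOR 28 = 9 < 21 — winning move (to 9).
  9: 9 XOR 28 = 21 ≥ 9 — no move.
  4: 4 XOR 28 = 24 ≥ 4 — no move.
  6: 6 XOR 28 = 26 ≥ 6 — no move.
That gives 1 winning move.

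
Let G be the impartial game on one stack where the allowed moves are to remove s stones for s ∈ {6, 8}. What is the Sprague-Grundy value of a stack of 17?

0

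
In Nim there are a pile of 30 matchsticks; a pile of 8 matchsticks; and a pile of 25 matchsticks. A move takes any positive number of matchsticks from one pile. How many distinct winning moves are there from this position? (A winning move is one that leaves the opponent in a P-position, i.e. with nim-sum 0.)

3

Bitwise XOR of the heap sizes:
  11110  (30)
  01000  (8)
  11001  (25)
  -----
  01111  (15)
The overall nim-sum is X = 15. A pile of size p has a winning move iff p XOR X < p (reduce it to p XOR X).
  30: 30 XOR 15 = 17 < 30 — winning move (to 17).
  8: 8 XOR 15 = 7 < 8 — winning move (to 7).
  25: 25 XOR 15 = 22 < 25 — winning move (to 22).
That gives 3 winning moves.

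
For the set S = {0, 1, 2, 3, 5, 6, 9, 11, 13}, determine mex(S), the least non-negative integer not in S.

4

The values 0, 1, 2, 3 are all present; 4 is the first non-negative integer missing from the set.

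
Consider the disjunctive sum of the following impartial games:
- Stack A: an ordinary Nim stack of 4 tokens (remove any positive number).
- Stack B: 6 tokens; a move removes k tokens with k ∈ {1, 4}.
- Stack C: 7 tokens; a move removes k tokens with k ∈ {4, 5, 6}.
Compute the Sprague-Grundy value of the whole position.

4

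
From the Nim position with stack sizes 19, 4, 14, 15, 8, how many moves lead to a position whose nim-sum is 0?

1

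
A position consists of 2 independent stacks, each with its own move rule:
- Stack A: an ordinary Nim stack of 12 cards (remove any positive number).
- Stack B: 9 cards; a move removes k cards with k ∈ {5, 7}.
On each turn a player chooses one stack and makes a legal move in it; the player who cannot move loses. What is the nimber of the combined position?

Stack A is a plain Nim stack of size 12, so its Grundy value is 12.
Build the Grundy sequence for stack B with g(k) = mex{g(k−s) : s ∈ {5, 7}, s ≤ k}:
k:     0  1  2  3  4  5  6  7  8  9
g(k):  0  0  0  0  0  1  1  1  1  1
So g(9) = 1.
The value of a disjunctive sum is the nim-sum of the parts.
Combined value = 12 XOR 1 = 13.

13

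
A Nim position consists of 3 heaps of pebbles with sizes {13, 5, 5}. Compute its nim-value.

13

Compute the nim-sum pairwise:
13 ⊕ 5 = 8
8 ⊕ 5 = 13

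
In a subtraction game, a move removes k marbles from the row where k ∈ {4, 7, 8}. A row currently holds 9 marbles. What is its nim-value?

2

Compute g(0), g(1), … for moves {4, 7, 8}:
k:     0  1  2  3  4  5  6  7  8  9
g(k):  0  0  0  0  1  1  1  1  2  2
So g(9) = 2.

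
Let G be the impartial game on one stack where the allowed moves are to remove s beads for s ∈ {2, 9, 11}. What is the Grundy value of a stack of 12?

2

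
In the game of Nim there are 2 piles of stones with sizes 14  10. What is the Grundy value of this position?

4

Compute the nim-sum pairwise:
14 XOR 10 = 4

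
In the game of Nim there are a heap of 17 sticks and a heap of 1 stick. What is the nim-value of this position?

Nim-sum: 17 ⊕ 1 = 16.

16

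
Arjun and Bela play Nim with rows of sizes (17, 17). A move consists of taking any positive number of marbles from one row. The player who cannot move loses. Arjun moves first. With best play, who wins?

Compute the nim-sum pairwise:
17 ^ 17 = 0
The nim-sum is 0, so this is a P-position: the player to move is in a losing position under optimal play; Arjun is about to move from it and so loses — Bela wins.

Bela wins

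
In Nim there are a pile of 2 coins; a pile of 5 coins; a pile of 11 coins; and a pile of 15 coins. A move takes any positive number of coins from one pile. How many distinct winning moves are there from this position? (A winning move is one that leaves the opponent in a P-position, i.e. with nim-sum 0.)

Bitwise XOR of the heap sizes:
  0010  (2)
  0101  (5)
  1011  (11)
  1111  (15)
  ----
  0011  (3)
The overall nim-sum is X = 3. A pile of size p has a winning move iff p XOR X < p (reduce it to p XOR X).
  2: 2 XOR 3 = 1 < 2 — winning move (to 1).
  5: 5 XOR 3 = 6 ≥ 5 — no move.
  11: 11 XOR 3 = 8 < 11 — winning move (to 8).
  15: 15 XOR 3 = 12 < 15 — winning move (to 12).
That gives 3 winning moves.

3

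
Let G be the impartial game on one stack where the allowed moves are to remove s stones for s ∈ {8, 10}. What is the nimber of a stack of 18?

0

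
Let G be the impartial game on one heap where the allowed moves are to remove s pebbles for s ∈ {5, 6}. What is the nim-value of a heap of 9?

Compute g(0), g(1), … for moves {5, 6}:
k:     0  1  2  3  4  5  6  7  8  9
g(k):  0  0  0  0  0  1  1  1  1  1
So g(9) = 1.

1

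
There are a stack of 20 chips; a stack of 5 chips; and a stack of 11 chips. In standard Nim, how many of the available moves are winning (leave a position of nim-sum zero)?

1

Compute the nim-sum pairwise:
20 ^ 5 = 17
17 ^ 11 = 26
The overall nim-sum is X = 26. A stack of size p has a winning move iff p XOR X < p (reduce it to p XOR X).
  20: 20 XOR 26 = 14 < 20 — winning move (to 14).
  5: 5 XOR 26 = 31 ≥ 5 — no move.
  11: 11 XOR 26 = 17 ≥ 11 — no move.
That gives 1 winning move.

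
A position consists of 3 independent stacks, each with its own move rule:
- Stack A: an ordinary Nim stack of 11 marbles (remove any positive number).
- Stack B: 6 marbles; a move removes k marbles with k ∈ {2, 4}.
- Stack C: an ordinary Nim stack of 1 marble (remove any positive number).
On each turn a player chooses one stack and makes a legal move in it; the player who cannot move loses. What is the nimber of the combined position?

10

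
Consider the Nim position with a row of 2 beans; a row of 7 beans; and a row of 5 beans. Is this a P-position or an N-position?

P-position

Compute the nim-sum pairwise:
2 ^ 7 = 5
5 ^ 5 = 0
The nim-sum is 0, so this is a P-position: the player to move is in a losing position under optimal play.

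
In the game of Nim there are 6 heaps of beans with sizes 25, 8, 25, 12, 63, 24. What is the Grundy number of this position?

35

Compute the nim-sum pairwise:
25 ⊕ 8 = 17
17 ⊕ 25 = 8
8 ⊕ 12 = 4
4 ⊕ 63 = 59
59 ⊕ 24 = 35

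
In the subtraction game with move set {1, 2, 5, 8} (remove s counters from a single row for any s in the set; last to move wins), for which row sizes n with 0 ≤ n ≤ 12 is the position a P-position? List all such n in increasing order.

0, 3, 6, 9, 12

Grundy values for subtraction set {1, 2, 5, 8}:
k:     0  1  2  3  4  5  6  7  8  9 10 11 12
g(k):  0  1  2  0  1  2  0  1  2  0  1  2  0
The P-positions (g = 0) in 0..12 are 0, 3, 6, 9, 12.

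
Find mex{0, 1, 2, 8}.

3

The values 0, 1, 2 are all present; 3 is the first non-negative integer missing from the set.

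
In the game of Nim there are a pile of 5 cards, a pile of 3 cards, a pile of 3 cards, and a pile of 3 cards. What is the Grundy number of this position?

6

Nim-sum: 5 ⊕ 3 ⊕ 3 ⊕ 3 = 6.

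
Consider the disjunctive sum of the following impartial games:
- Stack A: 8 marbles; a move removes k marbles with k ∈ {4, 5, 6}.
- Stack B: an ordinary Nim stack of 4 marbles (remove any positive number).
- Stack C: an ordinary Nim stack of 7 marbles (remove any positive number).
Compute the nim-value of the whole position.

1

Build the Grundy sequence for stack A with g(k) = mex{g(k−s) : s ∈ {4, 5, 6}, s ≤ k}:
g(0) = mex{} = 0
g(1) = mex{} = 0
g(2) = mex{} = 0
g(3) = mex{} = 0
g(4) = mex{0} = 1
g(5) = mex{0} = 1
g(6) = mex{0} = 1
g(7) = mex{0} = 1
g(8) = mex{0,1} = 2
So g(8) = 2.
Stack B is a plain Nim stack of size 4, so its Grundy value is 4.
Stack C is a plain Nim stack of size 7, so its Grundy value is 7.
By the Sprague-Grundy theorem, the Grundy value of a sum of independent games is the XOR of the component values.
Combined value = 2 XOR 4 XOR 7 = 1.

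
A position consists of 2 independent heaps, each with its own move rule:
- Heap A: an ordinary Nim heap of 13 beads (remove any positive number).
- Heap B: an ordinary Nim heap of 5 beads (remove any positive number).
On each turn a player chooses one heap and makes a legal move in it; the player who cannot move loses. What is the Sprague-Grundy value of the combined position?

Heap A is a plain Nim heap of size 13, so its Grundy value is 13.
Heap B is a plain Nim heap of size 5, so its Grundy value is 5.
The value of a disjunctive sum is the nim-sum of the parts.
Combined value = 13 XOR 5 = 8.

8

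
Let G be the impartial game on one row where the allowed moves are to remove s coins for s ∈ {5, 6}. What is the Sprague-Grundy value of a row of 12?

Compute g(0), g(1), … for moves {5, 6}:
k:     0  1  2  3  4  5  6  7  8  9 10 11 12
g(k):  0  0  0  0  0  1  1  1  1  1  2  0  0
So g(12) = 0.

0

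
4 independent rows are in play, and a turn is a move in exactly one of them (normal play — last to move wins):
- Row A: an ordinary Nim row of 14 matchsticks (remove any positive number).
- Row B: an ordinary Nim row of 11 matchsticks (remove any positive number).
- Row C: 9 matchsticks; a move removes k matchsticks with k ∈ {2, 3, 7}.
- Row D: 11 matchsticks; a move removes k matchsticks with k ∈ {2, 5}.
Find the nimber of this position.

Row A is a plain Nim row of size 14, so its Grundy value is 14.
Row B is a plain Nim row of size 11, so its Grundy value is 11.
Build the Grundy sequence for row C with g(k) = mex{g(k−s) : s ∈ {2, 3, 7}, s ≤ k}:
k:     0  1  2  3  4  5  6  7  8  9
g(k):  0  0  1  1  2  0  0  1  1  2
So g(9) = 2.
Grundy values for row D (subtraction set {2, 5}):
g(0) = mex{} = 0
g(1) = mex{} = 0
g(2) = mex{0} = 1
g(3) = mex{0} = 1
g(4) = mex{1} = 0
g(5) = mex{0,1} = 2
g(6) = mex{0} = 1
g(7) = mex{1,2} = 0
g(8) = mex{1} = 0
g(9) = mex{0} = 1
g(10) = mex{0,2} = 1
g(11) = mex{1} = 0
So g(11) = 0.
The value of a disjunctive sum is the nim-sum of the parts.
Combined value = 14 ⊕ 11 ⊕ 2 ⊕ 0 = 7.

7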